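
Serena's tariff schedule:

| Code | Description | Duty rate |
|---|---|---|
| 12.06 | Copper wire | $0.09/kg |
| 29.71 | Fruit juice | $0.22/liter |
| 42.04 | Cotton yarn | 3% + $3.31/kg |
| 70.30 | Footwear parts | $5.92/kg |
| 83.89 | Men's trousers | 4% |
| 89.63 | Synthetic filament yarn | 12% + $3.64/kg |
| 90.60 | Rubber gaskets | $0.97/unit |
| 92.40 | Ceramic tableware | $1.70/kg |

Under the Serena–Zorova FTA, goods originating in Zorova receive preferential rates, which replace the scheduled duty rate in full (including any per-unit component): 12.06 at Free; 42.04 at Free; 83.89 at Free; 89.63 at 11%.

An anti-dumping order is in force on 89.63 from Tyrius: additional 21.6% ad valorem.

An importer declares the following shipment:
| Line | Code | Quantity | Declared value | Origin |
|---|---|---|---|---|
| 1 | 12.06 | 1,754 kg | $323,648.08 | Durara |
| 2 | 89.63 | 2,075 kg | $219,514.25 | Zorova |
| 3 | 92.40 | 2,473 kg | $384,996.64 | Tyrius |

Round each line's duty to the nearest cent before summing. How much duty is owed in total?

Line 1 (12.06, Durara, 1,754 kg, $323,648.08):
Base rate for 12.06 is $0.09/kg.
12.06 has an FTA preferential rate, but origin Durara is not Zorova; base rate stands.
Duty = 1,754 × $0.09 = $157.86.
Line 2 (89.63, Zorova, 2,075 kg, $219,514.25):
Base rate for 89.63 is 12% + $3.64/kg.
Origin Zorova qualifies under the Serena–Zorova agreement and 89.63 is covered: preferential rate 11% applies instead.
The additional-duty order on 89.63 targets Tyrius, not Zorova; it does not apply.
Duty = $219,514.25 × 11% = $24,146.57.
Line 3 (92.40, Tyrius, 2,473 kg, $384,996.64):
Base rate for 92.40 is $1.70/kg.
Duty = 2,473 × $1.70 = $4,204.10.
Total = $157.86 + $24,146.57 + $4,204.10 = $28,508.53.

$28,508.53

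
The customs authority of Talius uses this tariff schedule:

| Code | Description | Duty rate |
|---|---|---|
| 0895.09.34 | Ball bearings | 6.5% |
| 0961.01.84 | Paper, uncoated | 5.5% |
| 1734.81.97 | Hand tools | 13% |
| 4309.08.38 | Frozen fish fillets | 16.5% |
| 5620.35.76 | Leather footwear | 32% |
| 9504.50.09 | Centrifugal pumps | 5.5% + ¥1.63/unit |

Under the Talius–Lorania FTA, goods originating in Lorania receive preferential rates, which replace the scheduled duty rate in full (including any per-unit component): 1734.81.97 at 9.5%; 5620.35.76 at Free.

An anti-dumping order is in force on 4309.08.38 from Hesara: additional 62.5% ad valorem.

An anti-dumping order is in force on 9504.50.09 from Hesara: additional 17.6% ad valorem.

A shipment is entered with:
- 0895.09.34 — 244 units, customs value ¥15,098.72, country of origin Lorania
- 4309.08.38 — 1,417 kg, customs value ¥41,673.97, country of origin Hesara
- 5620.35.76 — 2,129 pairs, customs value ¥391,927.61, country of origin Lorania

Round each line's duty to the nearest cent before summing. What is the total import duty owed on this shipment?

¥33,903.86

Line 1 (0895.09.34, Lorania, 244 units, ¥15,098.72):
Base rate for 0895.09.34 is 6.5%.
Origin Lorania is the FTA partner but 0895.09.34 is not on the preference list; base rate stands.
Duty = ¥15,098.72 × 6.5% = ¥981.42.
Line 2 (4309.08.38, Hesara, 1,417 kg, ¥41,673.97):
Base rate for 4309.08.38 is 16.5%.
Additional duty on 4309.08.38 from Hesara: +62.5%. Applied ad valorem rate: 16.5% + 62.5% = 79%.
Duty = ¥41,673.97 × 79% = ¥32,922.44.
Line 3 (5620.35.76, Lorania, 2,129 pairs, ¥391,927.61):
Base rate for 5620.35.76 is 32%.
Origin Lorania qualifies under the Talius–Lorania agreement and 5620.35.76 is covered: preferential rate Free applies instead.
Duty = ¥391,927.61 × 0% = ¥0.00.
Total = ¥981.42 + ¥32,922.44 + ¥0.00 = ¥33,903.86.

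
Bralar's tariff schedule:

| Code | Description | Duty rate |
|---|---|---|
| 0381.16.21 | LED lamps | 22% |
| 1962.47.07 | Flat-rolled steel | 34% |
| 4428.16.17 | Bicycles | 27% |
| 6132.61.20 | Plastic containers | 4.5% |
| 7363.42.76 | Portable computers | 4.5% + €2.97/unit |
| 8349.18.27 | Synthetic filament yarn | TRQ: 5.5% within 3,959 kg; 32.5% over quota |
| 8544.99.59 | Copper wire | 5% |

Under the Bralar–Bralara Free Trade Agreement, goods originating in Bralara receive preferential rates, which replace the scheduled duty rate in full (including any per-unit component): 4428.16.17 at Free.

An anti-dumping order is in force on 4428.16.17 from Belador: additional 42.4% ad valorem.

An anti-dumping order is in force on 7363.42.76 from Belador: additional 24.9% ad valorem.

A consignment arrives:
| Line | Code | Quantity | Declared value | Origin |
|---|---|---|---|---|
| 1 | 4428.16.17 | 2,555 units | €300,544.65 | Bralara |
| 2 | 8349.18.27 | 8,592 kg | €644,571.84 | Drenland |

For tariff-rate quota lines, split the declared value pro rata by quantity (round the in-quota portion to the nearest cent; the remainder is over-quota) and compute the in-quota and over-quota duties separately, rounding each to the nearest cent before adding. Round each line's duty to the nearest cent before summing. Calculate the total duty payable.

€129,294.72

Line 1 (4428.16.17, Bralara, 2,555 units, €300,544.65):
Base rate for 4428.16.17 is 27%.
Origin Bralara qualifies under the Bralar–Bralara agreement and 4428.16.17 is covered: preferential rate Free applies instead.
The additional-duty order on 4428.16.17 targets Belador, not Bralara; it does not apply.
Duty = €300,544.65 × 0% = €0.00.
Line 2 (8349.18.27, Drenland, 8,592 kg, €644,571.84):
Code 8349.18.27 is under a tariff-rate quota (threshold 3,959 kg). In-quota: 3,959 kg at 5.5%; over-quota: 4,633 kg at 32.5%.
Pro-rata value split: in-quota = €644,571.84 × 3,959/8,592 = €297,004.18; over-quota = €644,571.84 − €297,004.18 = €347,567.66.
In-quota duty = €297,004.18 × 5.5% = €16,335.23. Over-quota duty = €347,567.66 × 32.5% = €112,959.49.
Line duty = €16,335.23 + €112,959.49 = €129,294.72.
Total = €0.00 + €129,294.72 = €129,294.72.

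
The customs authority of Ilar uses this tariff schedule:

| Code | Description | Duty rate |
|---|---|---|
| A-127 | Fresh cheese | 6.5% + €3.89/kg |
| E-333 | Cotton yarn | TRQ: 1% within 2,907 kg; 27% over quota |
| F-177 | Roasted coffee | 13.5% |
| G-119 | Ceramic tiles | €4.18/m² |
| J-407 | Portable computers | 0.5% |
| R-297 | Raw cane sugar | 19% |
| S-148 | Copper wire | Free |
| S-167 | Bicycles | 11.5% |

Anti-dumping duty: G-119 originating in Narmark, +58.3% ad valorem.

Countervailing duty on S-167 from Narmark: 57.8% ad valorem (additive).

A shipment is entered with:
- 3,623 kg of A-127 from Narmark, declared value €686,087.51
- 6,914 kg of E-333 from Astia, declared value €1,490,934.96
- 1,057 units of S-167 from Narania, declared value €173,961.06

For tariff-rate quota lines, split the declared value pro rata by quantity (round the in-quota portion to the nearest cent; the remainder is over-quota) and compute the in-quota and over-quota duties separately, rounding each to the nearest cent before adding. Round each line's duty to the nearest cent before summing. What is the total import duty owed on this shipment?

Line 1 (A-127, Narmark, 3,623 kg, €686,087.51):
Base rate for A-127 is 6.5% + €3.89/kg.
Duty = €686,087.51 × 6.5% + 3,623 × €3.89 = €58,689.16.
Line 2 (E-333, Astia, 6,914 kg, €1,490,934.96):
Code E-333 is under a tariff-rate quota (threshold 2,907 kg). In-quota: 2,907 kg at 1%; over-quota: 4,007 kg at 27%.
Pro-rata value split: in-quota = €1,490,934.96 × 2,907/6,914 = €626,865.48; over-quota = €1,490,934.96 − €626,865.48 = €864,069.48.
In-quota duty = €626,865.48 × 1% = €6,268.65. Over-quota duty = €864,069.48 × 27% = €233,298.76.
Line duty = €6,268.65 + €233,298.76 = €239,567.41.
Line 3 (S-167, Narania, 1,057 units, €173,961.06):
Base rate for S-167 is 11.5%.
The additional-duty order on S-167 targets Narmark, not Narania; it does not apply.
Duty = €173,961.06 × 11.5% = €20,005.52.
Total = €58,689.16 + €239,567.41 + €20,005.52 = €318,262.09.

€318,262.09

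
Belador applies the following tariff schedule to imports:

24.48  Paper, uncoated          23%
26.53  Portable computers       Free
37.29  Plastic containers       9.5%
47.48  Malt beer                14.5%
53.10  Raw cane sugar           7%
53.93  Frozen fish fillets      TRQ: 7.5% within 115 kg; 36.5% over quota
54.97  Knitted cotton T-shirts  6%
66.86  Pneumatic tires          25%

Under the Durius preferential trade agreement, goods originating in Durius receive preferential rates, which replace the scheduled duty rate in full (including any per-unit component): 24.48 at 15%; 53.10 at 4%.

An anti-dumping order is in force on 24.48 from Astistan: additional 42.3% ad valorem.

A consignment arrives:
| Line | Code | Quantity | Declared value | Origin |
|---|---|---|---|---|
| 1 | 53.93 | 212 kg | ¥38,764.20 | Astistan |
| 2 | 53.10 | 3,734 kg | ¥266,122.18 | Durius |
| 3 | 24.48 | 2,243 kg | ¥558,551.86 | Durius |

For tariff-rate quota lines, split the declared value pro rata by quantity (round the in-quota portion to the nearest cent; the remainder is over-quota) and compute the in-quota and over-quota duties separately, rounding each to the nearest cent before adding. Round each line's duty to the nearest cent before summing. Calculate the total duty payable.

¥102,478.55

Line 1 (53.93, Astistan, 212 kg, ¥38,764.20):
Code 53.93 is under a tariff-rate quota (threshold 115 kg). In-quota: 115 kg at 7.5%; over-quota: 97 kg at 36.5%.
Pro-rata value split: in-quota = ¥38,764.20 × 115/212 = ¥21,027.75; over-quota = ¥38,764.20 − ¥21,027.75 = ¥17,736.45.
In-quota duty = ¥21,027.75 × 7.5% = ¥1,577.08. Over-quota duty = ¥17,736.45 × 36.5% = ¥6,473.80.
Line duty = ¥1,577.08 + ¥6,473.80 = ¥8,050.88.
Line 2 (53.10, Durius, 3,734 kg, ¥266,122.18):
Base rate for 53.10 is 7%.
Origin Durius qualifies under the Belador–Durius agreement and 53.10 is covered: preferential rate 4% applies instead.
Duty = ¥266,122.18 × 4% = ¥10,644.89.
Line 3 (24.48, Durius, 2,243 kg, ¥558,551.86):
Base rate for 24.48 is 23%.
Origin Durius qualifies under the Belador–Durius agreement and 24.48 is covered: preferential rate 15% applies instead.
The additional-duty order on 24.48 targets Astistan, not Durius; it does not apply.
Duty = ¥558,551.86 × 15% = ¥83,782.78.
Total = ¥8,050.88 + ¥10,644.89 + ¥83,782.78 = ¥102,478.55.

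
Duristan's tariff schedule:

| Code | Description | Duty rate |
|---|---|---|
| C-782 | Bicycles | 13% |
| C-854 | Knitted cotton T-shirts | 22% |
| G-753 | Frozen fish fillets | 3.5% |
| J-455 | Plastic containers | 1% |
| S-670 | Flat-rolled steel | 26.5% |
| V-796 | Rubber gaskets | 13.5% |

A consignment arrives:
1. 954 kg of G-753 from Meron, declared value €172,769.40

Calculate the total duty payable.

€6,046.93

Line 1 (G-753, Meron, 954 kg, €172,769.40):
Base rate for G-753 is 3.5%.
Duty = €172,769.40 × 3.5% = €6,046.93.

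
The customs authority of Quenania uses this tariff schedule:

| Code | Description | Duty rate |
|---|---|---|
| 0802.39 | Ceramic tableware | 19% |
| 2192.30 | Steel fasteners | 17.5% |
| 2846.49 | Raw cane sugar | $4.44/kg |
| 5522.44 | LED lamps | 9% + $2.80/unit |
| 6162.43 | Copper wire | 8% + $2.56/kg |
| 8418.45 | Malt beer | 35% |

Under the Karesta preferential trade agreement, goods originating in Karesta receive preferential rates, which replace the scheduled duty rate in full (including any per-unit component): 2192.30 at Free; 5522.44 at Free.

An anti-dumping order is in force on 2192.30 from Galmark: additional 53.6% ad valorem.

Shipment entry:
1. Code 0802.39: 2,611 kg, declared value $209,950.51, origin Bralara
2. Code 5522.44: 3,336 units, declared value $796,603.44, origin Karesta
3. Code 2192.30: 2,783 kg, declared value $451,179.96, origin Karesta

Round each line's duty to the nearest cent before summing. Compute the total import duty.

$39,890.60

Line 1 (0802.39, Bralara, 2,611 kg, $209,950.51):
Base rate for 0802.39 is 19%.
Duty = $209,950.51 × 19% = $39,890.60.
Line 2 (5522.44, Karesta, 3,336 units, $796,603.44):
Base rate for 5522.44 is 9% + $2.80/unit.
Origin Karesta qualifies under the Quenania–Karesta agreement and 5522.44 is covered: preferential rate Free applies instead.
Duty = $796,603.44 × 0% = $0.00.
Line 3 (2192.30, Karesta, 2,783 kg, $451,179.96):
Base rate for 2192.30 is 17.5%.
Origin Karesta qualifies under the Quenania–Karesta agreement and 2192.30 is covered: preferential rate Free applies instead.
The additional-duty order on 2192.30 targets Galmark, not Karesta; it does not apply.
Duty = $451,179.96 × 0% = $0.00.
Total = $39,890.60 + $0.00 + $0.00 = $39,890.60.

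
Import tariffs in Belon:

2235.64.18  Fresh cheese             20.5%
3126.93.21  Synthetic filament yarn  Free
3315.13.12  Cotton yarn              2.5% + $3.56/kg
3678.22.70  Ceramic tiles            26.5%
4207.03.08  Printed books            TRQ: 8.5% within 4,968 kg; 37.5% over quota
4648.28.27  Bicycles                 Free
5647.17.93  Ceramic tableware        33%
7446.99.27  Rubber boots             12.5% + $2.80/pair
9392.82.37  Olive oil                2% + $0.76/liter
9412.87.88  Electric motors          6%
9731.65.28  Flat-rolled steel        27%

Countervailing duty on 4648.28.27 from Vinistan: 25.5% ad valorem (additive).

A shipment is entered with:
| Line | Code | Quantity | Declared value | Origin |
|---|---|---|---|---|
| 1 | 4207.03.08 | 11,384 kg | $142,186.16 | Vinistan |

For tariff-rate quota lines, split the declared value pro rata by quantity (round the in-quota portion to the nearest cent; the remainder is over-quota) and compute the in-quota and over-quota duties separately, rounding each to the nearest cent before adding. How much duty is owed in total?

$35,325.22

Line 1 (4207.03.08, Vinistan, 11,384 kg, $142,186.16):
Code 4207.03.08 is under a tariff-rate quota (threshold 4,968 kg). In-quota: 4,968 kg at 8.5%; over-quota: 6,416 kg at 37.5%.
Pro-rata value split: in-quota = $142,186.16 × 4,968/11,384 = $62,050.32; over-quota = $142,186.16 − $62,050.32 = $80,135.84.
In-quota duty = $62,050.32 × 8.5% = $5,274.28. Over-quota duty = $80,135.84 × 37.5% = $30,050.94.
Line duty = $5,274.28 + $30,050.94 = $35,325.22.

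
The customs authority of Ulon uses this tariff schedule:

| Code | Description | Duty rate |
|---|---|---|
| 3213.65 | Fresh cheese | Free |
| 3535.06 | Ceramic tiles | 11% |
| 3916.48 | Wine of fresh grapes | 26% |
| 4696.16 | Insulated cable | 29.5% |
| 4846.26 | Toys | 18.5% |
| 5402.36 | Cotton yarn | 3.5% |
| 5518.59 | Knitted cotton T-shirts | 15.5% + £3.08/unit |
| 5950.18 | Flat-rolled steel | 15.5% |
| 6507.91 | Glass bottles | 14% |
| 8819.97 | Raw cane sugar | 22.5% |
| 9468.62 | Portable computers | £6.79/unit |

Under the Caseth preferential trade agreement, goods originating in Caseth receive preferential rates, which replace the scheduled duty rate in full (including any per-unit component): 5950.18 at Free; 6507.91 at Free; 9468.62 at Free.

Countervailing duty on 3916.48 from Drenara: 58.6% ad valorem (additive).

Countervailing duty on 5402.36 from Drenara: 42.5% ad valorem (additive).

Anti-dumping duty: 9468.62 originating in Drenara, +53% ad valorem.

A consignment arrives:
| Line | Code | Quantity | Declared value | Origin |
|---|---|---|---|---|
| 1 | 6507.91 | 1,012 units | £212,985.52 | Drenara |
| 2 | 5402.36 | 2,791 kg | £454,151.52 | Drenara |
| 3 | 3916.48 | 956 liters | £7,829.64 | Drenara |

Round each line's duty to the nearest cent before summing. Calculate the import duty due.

£245,351.55

Line 1 (6507.91, Drenara, 1,012 units, £212,985.52):
Base rate for 6507.91 is 14%.
6507.91 has an FTA preferential rate, but origin Drenara is not Caseth; base rate stands.
Duty = £212,985.52 × 14% = £29,817.97.
Line 2 (5402.36, Drenara, 2,791 kg, £454,151.52):
Base rate for 5402.36 is 3.5%.
Additional duty on 5402.36 from Drenara: +42.5%. Applied ad valorem rate: 3.5% + 42.5% = 46%.
Duty = £454,151.52 × 46% = £208,909.70.
Line 3 (3916.48, Drenara, 956 liters, £7,829.64):
Base rate for 3916.48 is 26%.
Additional duty on 3916.48 from Drenara: +58.6%. Applied ad valorem rate: 26% + 58.6% = 84.6%.
Duty = £7,829.64 × 84.6% = £6,623.88.
Total = £29,817.97 + £208,909.70 + £6,623.88 = £245,351.55.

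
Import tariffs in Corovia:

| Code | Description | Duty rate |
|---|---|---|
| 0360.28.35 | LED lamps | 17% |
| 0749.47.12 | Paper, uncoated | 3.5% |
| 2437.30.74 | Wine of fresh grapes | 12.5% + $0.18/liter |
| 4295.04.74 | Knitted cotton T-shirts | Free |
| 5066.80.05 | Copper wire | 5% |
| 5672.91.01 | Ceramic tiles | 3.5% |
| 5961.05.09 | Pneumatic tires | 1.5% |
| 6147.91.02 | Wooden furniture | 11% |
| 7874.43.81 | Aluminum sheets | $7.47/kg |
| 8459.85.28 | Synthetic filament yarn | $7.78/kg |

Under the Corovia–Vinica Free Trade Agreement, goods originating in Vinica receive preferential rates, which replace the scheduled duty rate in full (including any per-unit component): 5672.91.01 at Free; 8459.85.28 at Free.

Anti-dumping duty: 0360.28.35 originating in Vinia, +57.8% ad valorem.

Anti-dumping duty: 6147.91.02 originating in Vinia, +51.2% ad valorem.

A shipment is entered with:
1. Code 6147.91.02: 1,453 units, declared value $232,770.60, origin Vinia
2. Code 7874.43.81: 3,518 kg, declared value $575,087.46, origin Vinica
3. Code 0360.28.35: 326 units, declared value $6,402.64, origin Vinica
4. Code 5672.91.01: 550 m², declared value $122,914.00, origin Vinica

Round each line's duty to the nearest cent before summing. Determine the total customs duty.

Line 1 (6147.91.02, Vinia, 1,453 units, $232,770.60):
Base rate for 6147.91.02 is 11%.
Additional duty on 6147.91.02 from Vinia: +51.2%. Applied ad valorem rate: 11% + 51.2% = 62.2%.
Duty = $232,770.60 × 62.2% = $144,783.31.
Line 2 (7874.43.81, Vinica, 3,518 kg, $575,087.46):
Base rate for 7874.43.81 is $7.47/kg.
Origin Vinica is the FTA partner but 7874.43.81 is not on the preference list; base rate stands.
Duty = 3,518 × $7.47 = $26,279.46.
Line 3 (0360.28.35, Vinica, 326 units, $6,402.64):
Base rate for 0360.28.35 is 17%.
Origin Vinica is the FTA partner but 0360.28.35 is not on the preference list; base rate stands.
The additional-duty order on 0360.28.35 targets Vinia, not Vinica; it does not apply.
Duty = $6,402.64 × 17% = $1,088.45.
Line 4 (5672.91.01, Vinica, 550 m², $122,914.00):
Base rate for 5672.91.01 is 3.5%.
Origin Vinica qualifies under the Corovia–Vinica agreement and 5672.91.01 is covered: preferential rate Free applies instead.
Duty = $122,914.00 × 0% = $0.00.
Total = $144,783.31 + $26,279.46 + $1,088.45 + $0.00 = $172,151.22.

$172,151.22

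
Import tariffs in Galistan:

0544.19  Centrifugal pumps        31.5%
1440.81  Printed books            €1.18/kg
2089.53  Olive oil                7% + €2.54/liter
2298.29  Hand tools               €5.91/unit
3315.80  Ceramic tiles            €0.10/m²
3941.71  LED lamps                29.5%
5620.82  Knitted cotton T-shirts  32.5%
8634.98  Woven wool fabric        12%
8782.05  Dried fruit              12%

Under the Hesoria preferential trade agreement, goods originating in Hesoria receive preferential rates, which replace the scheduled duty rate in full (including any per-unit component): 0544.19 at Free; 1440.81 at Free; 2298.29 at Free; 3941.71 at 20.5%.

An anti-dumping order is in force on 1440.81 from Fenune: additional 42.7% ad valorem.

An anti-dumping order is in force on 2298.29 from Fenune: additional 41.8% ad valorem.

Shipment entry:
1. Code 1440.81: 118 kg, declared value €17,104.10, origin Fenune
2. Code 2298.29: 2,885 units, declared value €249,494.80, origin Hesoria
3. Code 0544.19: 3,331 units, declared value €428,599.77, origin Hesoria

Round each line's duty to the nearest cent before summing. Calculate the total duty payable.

€7,442.69

Line 1 (1440.81, Fenune, 118 kg, €17,104.10):
Base rate for 1440.81 is €1.18/kg.
1440.81 has an FTA preferential rate, but origin Fenune is not Hesoria; base rate stands.
Additional duty on 1440.81 from Fenune: +42.7% ad valorem. Applied ad valorem rate = 42.7%.
Duty = €17,104.10 × 42.7% + 118 × €1.18 = €7,442.69.
Line 2 (2298.29, Hesoria, 2,885 units, €249,494.80):
Base rate for 2298.29 is €5.91/unit.
Origin Hesoria qualifies under the Galistan–Hesoria agreement and 2298.29 is covered: preferential rate Free applies instead.
The additional-duty order on 2298.29 targets Fenune, not Hesoria; it does not apply.
Duty = €249,494.80 × 0% = €0.00.
Line 3 (0544.19, Hesoria, 3,331 units, €428,599.77):
Base rate for 0544.19 is 31.5%.
Origin Hesoria qualifies under the Galistan–Hesoria agreement and 0544.19 is covered: preferential rate Free applies instead.
Duty = €428,599.77 × 0% = €0.00.
Total = €7,442.69 + €0.00 + €0.00 = €7,442.69.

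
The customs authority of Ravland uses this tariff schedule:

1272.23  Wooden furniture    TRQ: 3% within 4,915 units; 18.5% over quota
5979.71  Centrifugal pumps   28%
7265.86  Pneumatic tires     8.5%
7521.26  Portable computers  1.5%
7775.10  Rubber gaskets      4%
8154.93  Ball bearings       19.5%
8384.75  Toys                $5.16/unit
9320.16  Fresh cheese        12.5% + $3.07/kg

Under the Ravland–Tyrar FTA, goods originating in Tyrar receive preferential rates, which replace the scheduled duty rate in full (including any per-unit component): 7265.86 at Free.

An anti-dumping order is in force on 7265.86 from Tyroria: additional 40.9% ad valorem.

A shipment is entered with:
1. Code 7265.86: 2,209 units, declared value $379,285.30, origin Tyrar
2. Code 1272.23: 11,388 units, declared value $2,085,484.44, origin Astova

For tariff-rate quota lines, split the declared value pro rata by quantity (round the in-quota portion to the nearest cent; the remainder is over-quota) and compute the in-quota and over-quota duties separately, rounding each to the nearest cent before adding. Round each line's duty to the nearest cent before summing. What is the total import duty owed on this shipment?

Line 1 (7265.86, Tyrar, 2,209 units, $379,285.30):
Base rate for 7265.86 is 8.5%.
Origin Tyrar qualifies under the Ravland–Tyrar agreement and 7265.86 is covered: preferential rate Free applies instead.
The additional-duty order on 7265.86 targets Tyroria, not Tyrar; it does not apply.
Duty = $379,285.30 × 0% = $0.00.
Line 2 (1272.23, Astova, 11,388 units, $2,085,484.44):
Code 1272.23 is under a tariff-rate quota (threshold 4,915 units). In-quota: 4,915 units at 3%; over-quota: 6,473 units at 18.5%.
Pro-rata value split: in-quota = $2,085,484.44 × 4,915/11,388 = $900,083.95; over-quota = $2,085,484.44 − $900,083.95 = $1,185,400.49.
In-quota duty = $900,083.95 × 3% = $27,002.52. Over-quota duty = $1,185,400.49 × 18.5% = $219,299.09.
Line duty = $27,002.52 + $219,299.09 = $246,301.61.
Total = $0.00 + $246,301.61 = $246,301.61.

$246,301.61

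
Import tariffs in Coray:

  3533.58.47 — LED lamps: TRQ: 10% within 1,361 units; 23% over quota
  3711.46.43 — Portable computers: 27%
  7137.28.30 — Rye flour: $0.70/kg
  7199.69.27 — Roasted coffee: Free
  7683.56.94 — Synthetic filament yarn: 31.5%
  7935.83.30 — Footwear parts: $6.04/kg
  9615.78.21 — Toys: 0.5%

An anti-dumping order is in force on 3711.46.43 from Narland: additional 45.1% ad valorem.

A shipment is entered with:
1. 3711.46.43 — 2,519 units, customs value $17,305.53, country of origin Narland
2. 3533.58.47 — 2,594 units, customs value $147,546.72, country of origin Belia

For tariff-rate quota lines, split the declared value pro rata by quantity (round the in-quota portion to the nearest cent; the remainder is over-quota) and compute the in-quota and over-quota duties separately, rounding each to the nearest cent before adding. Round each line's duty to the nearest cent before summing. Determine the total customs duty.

Line 1 (3711.46.43, Narland, 2,519 units, $17,305.53):
Base rate for 3711.46.43 is 27%.
Additional duty on 3711.46.43 from Narland: +45.1%. Applied ad valorem rate: 27% + 45.1% = 72.1%.
Duty = $17,305.53 × 72.1% = $12,477.29.
Line 2 (3533.58.47, Belia, 2,594 units, $147,546.72):
Code 3533.58.47 is under a tariff-rate quota (threshold 1,361 units). In-quota: 1,361 units at 10%; over-quota: 1,233 units at 23%.
Pro-rata value split: in-quota = $147,546.72 × 1,361/2,594 = $77,413.68; over-quota = $147,546.72 − $77,413.68 = $70,133.04.
In-quota duty = $77,413.68 × 10% = $7,741.37. Over-quota duty = $70,133.04 × 23% = $16,130.60.
Line duty = $7,741.37 + $16,130.60 = $23,871.97.
Total = $12,477.29 + $23,871.97 = $36,349.26.

$36,349.26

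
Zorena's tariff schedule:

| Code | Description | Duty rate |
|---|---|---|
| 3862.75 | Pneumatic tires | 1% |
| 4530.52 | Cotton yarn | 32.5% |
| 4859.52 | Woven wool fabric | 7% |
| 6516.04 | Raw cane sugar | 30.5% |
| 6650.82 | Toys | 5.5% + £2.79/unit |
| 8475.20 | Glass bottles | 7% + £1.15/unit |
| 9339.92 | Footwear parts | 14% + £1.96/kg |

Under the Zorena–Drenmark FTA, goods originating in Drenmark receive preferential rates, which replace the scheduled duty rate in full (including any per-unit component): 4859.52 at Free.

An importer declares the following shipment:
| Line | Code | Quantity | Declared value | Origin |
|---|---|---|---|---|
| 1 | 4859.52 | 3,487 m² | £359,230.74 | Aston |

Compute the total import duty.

Line 1 (4859.52, Aston, 3,487 m², £359,230.74):
Base rate for 4859.52 is 7%.
4859.52 has an FTA preferential rate, but origin Aston is not Drenmark; base rate stands.
Duty = £359,230.74 × 7% = £25,146.15.

£25,146.15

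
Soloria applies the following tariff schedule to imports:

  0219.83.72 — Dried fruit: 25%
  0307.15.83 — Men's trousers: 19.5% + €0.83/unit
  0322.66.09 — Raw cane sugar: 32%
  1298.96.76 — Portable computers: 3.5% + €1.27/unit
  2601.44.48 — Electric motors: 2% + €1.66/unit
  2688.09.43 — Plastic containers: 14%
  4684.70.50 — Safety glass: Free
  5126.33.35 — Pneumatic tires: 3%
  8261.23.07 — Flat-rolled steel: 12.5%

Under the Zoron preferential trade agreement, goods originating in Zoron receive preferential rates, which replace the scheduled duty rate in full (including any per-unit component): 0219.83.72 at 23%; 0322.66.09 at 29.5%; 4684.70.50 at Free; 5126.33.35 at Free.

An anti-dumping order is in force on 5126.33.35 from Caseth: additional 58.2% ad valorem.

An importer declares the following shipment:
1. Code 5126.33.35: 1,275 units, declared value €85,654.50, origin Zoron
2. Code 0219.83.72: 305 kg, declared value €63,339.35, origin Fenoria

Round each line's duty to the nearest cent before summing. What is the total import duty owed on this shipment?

€15,834.84

Line 1 (5126.33.35, Zoron, 1,275 units, €85,654.50):
Base rate for 5126.33.35 is 3%.
Origin Zoron qualifies under the Soloria–Zoron agreement and 5126.33.35 is covered: preferential rate Free applies instead.
The additional-duty order on 5126.33.35 targets Caseth, not Zoron; it does not apply.
Duty = €85,654.50 × 0% = €0.00.
Line 2 (0219.83.72, Fenoria, 305 kg, €63,339.35):
Base rate for 0219.83.72 is 25%.
0219.83.72 has an FTA preferential rate, but origin Fenoria is not Zoron; base rate stands.
Duty = €63,339.35 × 25% = €15,834.84.
Total = €0.00 + €15,834.84 = €15,834.84.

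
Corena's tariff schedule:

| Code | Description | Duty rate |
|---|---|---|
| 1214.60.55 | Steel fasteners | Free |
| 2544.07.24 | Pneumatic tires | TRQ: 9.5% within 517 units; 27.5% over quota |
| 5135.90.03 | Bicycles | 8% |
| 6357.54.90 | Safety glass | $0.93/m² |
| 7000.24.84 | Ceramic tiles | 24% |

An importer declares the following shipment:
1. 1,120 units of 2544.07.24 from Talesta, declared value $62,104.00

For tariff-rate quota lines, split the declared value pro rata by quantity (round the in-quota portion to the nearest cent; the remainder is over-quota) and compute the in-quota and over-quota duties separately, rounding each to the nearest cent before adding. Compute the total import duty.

$11,918.43

Line 1 (2544.07.24, Talesta, 1,120 units, $62,104.00):
Code 2544.07.24 is under a tariff-rate quota (threshold 517 units). In-quota: 517 units at 9.5%; over-quota: 603 units at 27.5%.
Pro-rata value split: in-quota = $62,104.00 × 517/1,120 = $28,667.65; over-quota = $62,104.00 − $28,667.65 = $33,436.35.
In-quota duty = $28,667.65 × 9.5% = $2,723.43. Over-quota duty = $33,436.35 × 27.5% = $9,195.00.
Line duty = $2,723.43 + $9,195.00 = $11,918.43.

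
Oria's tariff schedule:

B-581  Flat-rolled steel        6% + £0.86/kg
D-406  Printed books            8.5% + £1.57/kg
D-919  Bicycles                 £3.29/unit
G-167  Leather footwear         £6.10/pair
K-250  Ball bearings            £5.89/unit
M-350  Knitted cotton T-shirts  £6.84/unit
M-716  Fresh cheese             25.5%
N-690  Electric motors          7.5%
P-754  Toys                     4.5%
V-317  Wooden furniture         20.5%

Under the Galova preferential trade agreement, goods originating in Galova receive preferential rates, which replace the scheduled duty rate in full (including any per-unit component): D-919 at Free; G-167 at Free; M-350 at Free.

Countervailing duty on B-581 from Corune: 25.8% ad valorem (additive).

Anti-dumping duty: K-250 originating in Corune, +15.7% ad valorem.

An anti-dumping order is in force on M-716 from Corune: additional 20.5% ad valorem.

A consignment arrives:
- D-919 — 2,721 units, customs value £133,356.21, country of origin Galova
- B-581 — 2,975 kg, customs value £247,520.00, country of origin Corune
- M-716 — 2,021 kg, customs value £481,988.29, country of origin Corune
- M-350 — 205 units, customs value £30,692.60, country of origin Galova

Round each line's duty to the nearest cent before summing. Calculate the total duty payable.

Line 1 (D-919, Galova, 2,721 units, £133,356.21):
Base rate for D-919 is £3.29/unit.
Origin Galova qualifies under the Oria–Galova agreement and D-919 is covered: preferential rate Free applies instead.
Duty = £133,356.21 × 0% = £0.00.
Line 2 (B-581, Corune, 2,975 kg, £247,520.00):
Base rate for B-581 is 6% + £0.86/kg.
Additional duty on B-581 from Corune: +25.8%. Applied ad valorem rate: 6% + 25.8% = 31.8%.
Duty = £247,520.00 × 31.8% + 2,975 × £0.86 = £81,269.86.
Line 3 (M-716, Corune, 2,021 kg, £481,988.29):
Base rate for M-716 is 25.5%.
Additional duty on M-716 from Corune: +20.5%. Applied ad valorem rate: 25.5% + 20.5% = 46%.
Duty = £481,988.29 × 46% = £221,714.61.
Line 4 (M-350, Galova, 205 units, £30,692.60):
Base rate for M-350 is £6.84/unit.
Origin Galova qualifies under the Oria–Galova agreement and M-350 is covered: preferential rate Free applies instead.
Duty = £30,692.60 × 0% = £0.00.
Total = £0.00 + £81,269.86 + £221,714.61 + £0.00 = £302,984.47.

£302,984.47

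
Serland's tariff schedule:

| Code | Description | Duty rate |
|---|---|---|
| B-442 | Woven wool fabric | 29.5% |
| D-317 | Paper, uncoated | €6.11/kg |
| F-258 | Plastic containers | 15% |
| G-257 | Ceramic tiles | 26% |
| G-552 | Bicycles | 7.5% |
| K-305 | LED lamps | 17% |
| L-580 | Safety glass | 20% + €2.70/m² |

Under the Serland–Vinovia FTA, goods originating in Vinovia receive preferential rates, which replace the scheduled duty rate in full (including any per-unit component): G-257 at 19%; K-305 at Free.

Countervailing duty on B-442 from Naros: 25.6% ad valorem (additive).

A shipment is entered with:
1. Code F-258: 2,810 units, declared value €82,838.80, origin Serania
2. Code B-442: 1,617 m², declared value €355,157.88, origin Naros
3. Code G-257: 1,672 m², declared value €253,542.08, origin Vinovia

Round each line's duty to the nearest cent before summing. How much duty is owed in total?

€256,290.81

Line 1 (F-258, Serania, 2,810 units, €82,838.80):
Base rate for F-258 is 15%.
Duty = €82,838.80 × 15% = €12,425.82.
Line 2 (B-442, Naros, 1,617 m², €355,157.88):
Base rate for B-442 is 29.5%.
Additional duty on B-442 from Naros: +25.6%. Applied ad valorem rate: 29.5% + 25.6% = 55.1%.
Duty = €355,157.88 × 55.1% = €195,691.99.
Line 3 (G-257, Vinovia, 1,672 m², €253,542.08):
Base rate for G-257 is 26%.
Origin Vinovia qualifies under the Serland–Vinovia agreement and G-257 is covered: preferential rate 19% applies instead.
Duty = €253,542.08 × 19% = €48,173.00.
Total = €12,425.82 + €195,691.99 + €48,173.00 = €256,290.81.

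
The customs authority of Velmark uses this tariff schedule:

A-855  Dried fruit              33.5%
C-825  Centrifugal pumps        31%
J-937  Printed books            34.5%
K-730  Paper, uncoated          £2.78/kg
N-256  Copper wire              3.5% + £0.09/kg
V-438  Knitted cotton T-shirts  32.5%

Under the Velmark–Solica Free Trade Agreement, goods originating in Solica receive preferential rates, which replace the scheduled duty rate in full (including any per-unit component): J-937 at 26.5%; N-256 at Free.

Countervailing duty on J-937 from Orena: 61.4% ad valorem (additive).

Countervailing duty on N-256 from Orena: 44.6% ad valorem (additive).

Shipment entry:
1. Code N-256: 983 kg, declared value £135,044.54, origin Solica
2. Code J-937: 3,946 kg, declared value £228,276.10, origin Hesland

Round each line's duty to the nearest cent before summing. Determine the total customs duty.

Line 1 (N-256, Solica, 983 kg, £135,044.54):
Base rate for N-256 is 3.5% + £0.09/kg.
Origin Solica qualifies under the Velmark–Solica agreement and N-256 is covered: preferential rate Free applies instead.
The additional-duty order on N-256 targets Orena, not Solica; it does not apply.
Duty = £135,044.54 × 0% = £0.00.
Line 2 (J-937, Hesland, 3,946 kg, £228,276.10):
Base rate for J-937 is 34.5%.
J-937 has an FTA preferential rate, but origin Hesland is not Solica; base rate stands.
The additional-duty order on J-937 targets Orena, not Hesland; it does not apply.
Duty = £228,276.10 × 34.5% = £78,755.25.
Total = £0.00 + £78,755.25 = £78,755.25.

£78,755.25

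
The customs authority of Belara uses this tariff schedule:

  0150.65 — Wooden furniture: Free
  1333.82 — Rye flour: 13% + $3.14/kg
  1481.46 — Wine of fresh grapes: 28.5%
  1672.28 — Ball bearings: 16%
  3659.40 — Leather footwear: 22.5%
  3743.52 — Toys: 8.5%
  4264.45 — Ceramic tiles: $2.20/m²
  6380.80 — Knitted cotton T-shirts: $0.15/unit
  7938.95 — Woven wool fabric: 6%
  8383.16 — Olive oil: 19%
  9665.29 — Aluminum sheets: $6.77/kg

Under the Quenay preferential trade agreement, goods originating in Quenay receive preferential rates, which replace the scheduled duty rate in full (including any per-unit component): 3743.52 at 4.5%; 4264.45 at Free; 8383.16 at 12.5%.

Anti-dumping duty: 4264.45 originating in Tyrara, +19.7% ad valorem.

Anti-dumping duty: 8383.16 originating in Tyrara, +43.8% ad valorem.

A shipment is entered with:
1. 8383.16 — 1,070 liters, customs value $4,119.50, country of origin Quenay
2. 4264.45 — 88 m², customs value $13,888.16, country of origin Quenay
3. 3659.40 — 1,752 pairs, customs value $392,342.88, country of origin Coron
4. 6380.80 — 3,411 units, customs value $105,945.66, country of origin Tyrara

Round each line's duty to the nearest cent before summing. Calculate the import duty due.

Line 1 (8383.16, Quenay, 1,070 liters, $4,119.50):
Base rate for 8383.16 is 19%.
Origin Quenay qualifies under the Belara–Quenay agreement and 8383.16 is covered: preferential rate 12.5% applies instead.
The additional-duty order on 8383.16 targets Tyrara, not Quenay; it does not apply.
Duty = $4,119.50 × 12.5% = $514.94.
Line 2 (4264.45, Quenay, 88 m², $13,888.16):
Base rate for 4264.45 is $2.20/m².
Origin Quenay qualifies under the Belara–Quenay agreement and 4264.45 is covered: preferential rate Free applies instead.
The additional-duty order on 4264.45 targets Tyrara, not Quenay; it does not apply.
Duty = $13,888.16 × 0% = $0.00.
Line 3 (3659.40, Coron, 1,752 pairs, $392,342.88):
Base rate for 3659.40 is 22.5%.
Duty = $392,342.88 × 22.5% = $88,277.15.
Line 4 (6380.80, Tyrara, 3,411 units, $105,945.66):
Base rate for 6380.80 is $0.15/unit.
Duty = 3,411 × $0.15 = $511.65.
Total = $514.94 + $0.00 + $88,277.15 + $511.65 = $89,303.74.

$89,303.74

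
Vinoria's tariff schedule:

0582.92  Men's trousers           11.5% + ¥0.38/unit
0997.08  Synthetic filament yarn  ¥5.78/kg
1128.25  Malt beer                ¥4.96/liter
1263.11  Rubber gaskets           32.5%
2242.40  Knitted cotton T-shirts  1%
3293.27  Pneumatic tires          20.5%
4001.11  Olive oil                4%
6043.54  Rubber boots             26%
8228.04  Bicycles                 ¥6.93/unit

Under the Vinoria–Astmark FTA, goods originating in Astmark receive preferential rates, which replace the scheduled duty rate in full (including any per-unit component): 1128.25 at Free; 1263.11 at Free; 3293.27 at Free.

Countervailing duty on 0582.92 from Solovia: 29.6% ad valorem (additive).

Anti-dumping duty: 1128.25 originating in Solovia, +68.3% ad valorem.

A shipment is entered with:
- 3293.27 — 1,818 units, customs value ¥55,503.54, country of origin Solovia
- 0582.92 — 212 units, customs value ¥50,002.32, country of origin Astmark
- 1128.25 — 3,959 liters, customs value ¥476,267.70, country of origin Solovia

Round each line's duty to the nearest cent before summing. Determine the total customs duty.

Line 1 (3293.27, Solovia, 1,818 units, ¥55,503.54):
Base rate for 3293.27 is 20.5%.
3293.27 has an FTA preferential rate, but origin Solovia is not Astmark; base rate stands.
Duty = ¥55,503.54 × 20.5% = ¥11,378.23.
Line 2 (0582.92, Astmark, 212 units, ¥50,002.32):
Base rate for 0582.92 is 11.5% + ¥0.38/unit.
Origin Astmark is the FTA partner but 0582.92 is not on the preference list; base rate stands.
The additional-duty order on 0582.92 targets Solovia, not Astmark; it does not apply.
Duty = ¥50,002.32 × 11.5% + 212 × ¥0.38 = ¥5,830.83.
Line 3 (1128.25, Solovia, 3,959 liters, ¥476,267.70):
Base rate for 1128.25 is ¥4.96/liter.
1128.25 has an FTA preferential rate, but origin Solovia is not Astmark; base rate stands.
Additional duty on 1128.25 from Solovia: +68.3% ad valorem. Applied ad valorem rate = 68.3%.
Duty = ¥476,267.70 × 68.3% + 3,959 × ¥4.96 = ¥344,927.48.
Total = ¥11,378.23 + ¥5,830.83 + ¥344,927.48 = ¥362,136.54.

¥362,136.54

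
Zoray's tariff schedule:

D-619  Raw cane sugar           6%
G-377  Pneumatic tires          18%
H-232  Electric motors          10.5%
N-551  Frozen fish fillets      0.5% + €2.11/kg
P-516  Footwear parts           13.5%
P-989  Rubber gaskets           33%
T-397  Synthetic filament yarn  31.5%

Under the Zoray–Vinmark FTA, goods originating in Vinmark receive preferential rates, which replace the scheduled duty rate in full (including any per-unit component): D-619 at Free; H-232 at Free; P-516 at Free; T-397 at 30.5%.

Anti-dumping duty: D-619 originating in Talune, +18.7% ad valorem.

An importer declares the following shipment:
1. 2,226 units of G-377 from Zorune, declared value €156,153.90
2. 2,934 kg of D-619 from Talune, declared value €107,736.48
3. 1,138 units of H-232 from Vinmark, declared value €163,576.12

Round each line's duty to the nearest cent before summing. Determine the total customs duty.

Line 1 (G-377, Zorune, 2,226 units, €156,153.90):
Base rate for G-377 is 18%.
Duty = €156,153.90 × 18% = €28,107.70.
Line 2 (D-619, Talune, 2,934 kg, €107,736.48):
Base rate for D-619 is 6%.
D-619 has an FTA preferential rate, but origin Talune is not Vinmark; base rate stands.
Additional duty on D-619 from Talune: +18.7%. Applied ad valorem rate: 6% + 18.7% = 24.7%.
Duty = €107,736.48 × 24.7% = €26,610.91.
Line 3 (H-232, Vinmark, 1,138 units, €163,576.12):
Base rate for H-232 is 10.5%.
Origin Vinmark qualifies under the Zoray–Vinmark agreement and H-232 is covered: preferential rate Free applies instead.
Duty = €163,576.12 × 0% = €0.00.
Total = €28,107.70 + €26,610.91 + €0.00 = €54,718.61.

€54,718.61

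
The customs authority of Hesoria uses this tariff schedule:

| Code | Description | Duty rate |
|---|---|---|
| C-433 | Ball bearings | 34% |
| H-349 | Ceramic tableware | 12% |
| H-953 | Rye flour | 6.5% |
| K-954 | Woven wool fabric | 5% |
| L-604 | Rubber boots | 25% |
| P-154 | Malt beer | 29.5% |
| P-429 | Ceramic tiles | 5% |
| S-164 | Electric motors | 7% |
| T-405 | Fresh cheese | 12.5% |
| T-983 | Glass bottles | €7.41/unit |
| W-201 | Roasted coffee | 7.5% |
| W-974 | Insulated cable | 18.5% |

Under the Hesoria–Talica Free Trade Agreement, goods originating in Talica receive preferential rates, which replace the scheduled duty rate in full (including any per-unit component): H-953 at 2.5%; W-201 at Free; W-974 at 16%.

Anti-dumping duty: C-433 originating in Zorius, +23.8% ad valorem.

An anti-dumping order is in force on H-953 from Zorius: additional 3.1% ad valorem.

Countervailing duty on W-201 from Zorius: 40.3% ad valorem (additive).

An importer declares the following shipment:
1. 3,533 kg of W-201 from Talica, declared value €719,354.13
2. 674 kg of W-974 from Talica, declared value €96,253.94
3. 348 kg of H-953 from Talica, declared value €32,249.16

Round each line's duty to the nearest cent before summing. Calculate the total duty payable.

Line 1 (W-201, Talica, 3,533 kg, €719,354.13):
Base rate for W-201 is 7.5%.
Origin Talica qualifies under the Hesoria–Talica agreement and W-201 is covered: preferential rate Free applies instead.
The additional-duty order on W-201 targets Zorius, not Talica; it does not apply.
Duty = €719,354.13 × 0% = €0.00.
Line 2 (W-974, Talica, 674 kg, €96,253.94):
Base rate for W-974 is 18.5%.
Origin Talica qualifies under the Hesoria–Talica agreement and W-974 is covered: preferential rate 16% applies instead.
Duty = €96,253.94 × 16% = €15,400.63.
Line 3 (H-953, Talica, 348 kg, €32,249.16):
Base rate for H-953 is 6.5%.
Origin Talica qualifies under the Hesoria–Talica agreement and H-953 is covered: preferential rate 2.5% applies instead.
The additional-duty order on H-953 targets Zorius, not Talica; it does not apply.
Duty = €32,249.16 × 2.5% = €806.23.
Total = €0.00 + €15,400.63 + €806.23 = €16,206.86.

€16,206.86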